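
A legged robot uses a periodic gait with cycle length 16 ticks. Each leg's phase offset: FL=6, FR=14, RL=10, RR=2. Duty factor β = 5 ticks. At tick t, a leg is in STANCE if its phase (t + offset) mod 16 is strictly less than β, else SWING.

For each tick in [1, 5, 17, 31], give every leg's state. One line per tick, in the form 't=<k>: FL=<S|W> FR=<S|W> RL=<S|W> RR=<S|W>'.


t=1: FL=W FR=W RL=W RR=S
t=5: FL=W FR=S RL=W RR=W
t=17: FL=W FR=W RL=W RR=S
t=31: FL=W FR=W RL=W RR=S

t=1: phase=(7,15,11,3) vs β=5 → FL=W FR=W RL=W RR=S
t=5: phase=(11,3,15,7) vs β=5 → FL=W FR=S RL=W RR=W
t=17: phase=(7,15,11,3) vs β=5 → FL=W FR=W RL=W RR=S
t=31: phase=(5,13,9,1) vs β=5 → FL=W FR=W RL=W RR=S


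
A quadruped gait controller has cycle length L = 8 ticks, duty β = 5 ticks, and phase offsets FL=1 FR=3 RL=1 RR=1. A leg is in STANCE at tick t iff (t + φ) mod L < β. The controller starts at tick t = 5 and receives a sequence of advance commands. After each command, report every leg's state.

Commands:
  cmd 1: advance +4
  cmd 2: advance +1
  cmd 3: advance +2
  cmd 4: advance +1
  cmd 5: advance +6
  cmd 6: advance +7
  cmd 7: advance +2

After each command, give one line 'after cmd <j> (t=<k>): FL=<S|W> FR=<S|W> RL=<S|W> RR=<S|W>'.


after cmd 1 (t=9): FL=S FR=S RL=S RR=S
after cmd 2 (t=10): FL=S FR=W RL=S RR=S
after cmd 3 (t=12): FL=W FR=W RL=W RR=W
after cmd 4 (t=13): FL=W FR=S RL=W RR=W
after cmd 5 (t=19): FL=S FR=W RL=S RR=S
after cmd 6 (t=26): FL=S FR=W RL=S RR=S
after cmd 7 (t=28): FL=W FR=W RL=W RR=W

start t=5: FL=W FR=S RL=W RR=W
cmd 1: advance +4 → t=9, phase=(2,4,2,2) → FL=S FR=S RL=S RR=S
cmd 2: advance +1 → t=10, phase=(3,5,3,3) → FL=S FR=W RL=S RR=S
cmd 3: advance +2 → t=12, phase=(5,7,5,5) → FL=W FR=W RL=W RR=W
cmd 4: advance +1 → t=13, phase=(6,0,6,6) → FL=W FR=S RL=W RR=W
cmd 5: advance +6 → t=19, phase=(4,6,4,4) → FL=S FR=W RL=S RR=S
cmd 6: advance +7 → t=26, phase=(3,5,3,3) → FL=S FR=W RL=S RR=S
cmd 7: advance +2 → t=28, phase=(5,7,5,5) → FL=W FR=W RL=W RR=W


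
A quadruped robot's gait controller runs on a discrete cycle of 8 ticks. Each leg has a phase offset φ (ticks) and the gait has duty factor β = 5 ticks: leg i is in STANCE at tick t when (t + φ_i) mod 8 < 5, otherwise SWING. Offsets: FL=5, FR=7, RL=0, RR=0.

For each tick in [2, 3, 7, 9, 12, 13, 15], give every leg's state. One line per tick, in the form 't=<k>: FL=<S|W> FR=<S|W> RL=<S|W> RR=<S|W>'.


t=2: phase=(7,1,2,2) vs β=5 → FL=W FR=S RL=S RR=S
t=3: phase=(0,2,3,3) vs β=5 → FL=S FR=S RL=S RR=S
t=7: phase=(4,6,7,7) vs β=5 → FL=S FR=W RL=W RR=W
t=9: phase=(6,0,1,1) vs β=5 → FL=W FR=S RL=S RR=S
t=12: phase=(1,3,4,4) vs β=5 → FL=S FR=S RL=S RR=S
t=13: phase=(2,4,5,5) vs β=5 → FL=S FR=S RL=W RR=W
t=15: phase=(4,6,7,7) vs β=5 → FL=S FR=W RL=W RR=W

t=2: FL=W FR=S RL=S RR=S
t=3: FL=S FR=S RL=S RR=S
t=7: FL=S FR=W RL=W RR=W
t=9: FL=W FR=S RL=S RR=S
t=12: FL=S FR=S RL=S RR=S
t=13: FL=S FR=S RL=W RR=W
t=15: FL=S FR=W RL=W RR=W


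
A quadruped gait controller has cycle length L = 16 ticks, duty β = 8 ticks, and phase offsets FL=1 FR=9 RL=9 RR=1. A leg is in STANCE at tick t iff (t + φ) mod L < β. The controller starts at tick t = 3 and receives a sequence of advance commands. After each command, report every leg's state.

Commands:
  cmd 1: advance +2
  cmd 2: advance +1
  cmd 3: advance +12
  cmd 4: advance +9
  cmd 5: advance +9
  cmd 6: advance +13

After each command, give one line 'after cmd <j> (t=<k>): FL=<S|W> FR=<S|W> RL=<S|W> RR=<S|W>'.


start t=3: FL=S FR=W RL=W RR=S
cmd 1: advance +2 → t=5, phase=(6,14,14,6) → FL=S FR=W RL=W RR=S
cmd 2: advance +1 → t=6, phase=(7,15,15,7) → FL=S FR=W RL=W RR=S
cmd 3: advance +12 → t=18, phase=(3,11,11,3) → FL=S FR=W RL=W RR=S
cmd 4: advance +9 → t=27, phase=(12,4,4,12) → FL=W FR=S RL=S RR=W
cmd 5: advance +9 → t=36, phase=(5,13,13,5) → FL=S FR=W RL=W RR=S
cmd 6: advance +13 → t=49, phase=(2,10,10,2) → FL=S FR=W RL=W RR=S

after cmd 1 (t=5): FL=S FR=W RL=W RR=S
after cmd 2 (t=6): FL=S FR=W RL=W RR=S
after cmd 3 (t=18): FL=S FR=W RL=W RR=S
after cmd 4 (t=27): FL=W FR=S RL=S RR=W
after cmd 5 (t=36): FL=S FR=W RL=W RR=S
after cmd 6 (t=49): FL=S FR=W RL=W RR=S


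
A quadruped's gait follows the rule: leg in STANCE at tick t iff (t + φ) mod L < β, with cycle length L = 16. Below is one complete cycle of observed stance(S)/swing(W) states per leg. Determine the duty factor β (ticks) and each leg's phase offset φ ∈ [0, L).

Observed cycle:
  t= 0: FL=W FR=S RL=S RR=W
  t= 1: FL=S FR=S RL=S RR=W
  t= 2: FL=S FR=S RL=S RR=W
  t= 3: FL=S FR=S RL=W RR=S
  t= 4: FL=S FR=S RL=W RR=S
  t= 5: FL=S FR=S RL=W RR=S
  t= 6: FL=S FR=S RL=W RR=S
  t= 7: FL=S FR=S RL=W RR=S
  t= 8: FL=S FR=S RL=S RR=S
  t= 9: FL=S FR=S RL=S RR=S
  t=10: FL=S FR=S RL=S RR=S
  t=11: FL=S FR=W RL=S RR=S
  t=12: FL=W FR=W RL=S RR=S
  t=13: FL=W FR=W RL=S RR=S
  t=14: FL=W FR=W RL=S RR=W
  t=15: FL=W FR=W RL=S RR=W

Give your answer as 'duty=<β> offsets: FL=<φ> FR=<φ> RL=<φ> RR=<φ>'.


duty=11 offsets: FL=15 FR=0 RL=8 RR=13

duty β = stance ticks per leg = 11
FL: stance ticks = 11; W→S at t=1 → φ=15
FR: stance ticks = 11; W→S at t=0 → φ=0
RL: stance ticks = 11; W→S at t=8 → φ=8
RR: stance ticks = 11; W→S at t=3 → φ=13


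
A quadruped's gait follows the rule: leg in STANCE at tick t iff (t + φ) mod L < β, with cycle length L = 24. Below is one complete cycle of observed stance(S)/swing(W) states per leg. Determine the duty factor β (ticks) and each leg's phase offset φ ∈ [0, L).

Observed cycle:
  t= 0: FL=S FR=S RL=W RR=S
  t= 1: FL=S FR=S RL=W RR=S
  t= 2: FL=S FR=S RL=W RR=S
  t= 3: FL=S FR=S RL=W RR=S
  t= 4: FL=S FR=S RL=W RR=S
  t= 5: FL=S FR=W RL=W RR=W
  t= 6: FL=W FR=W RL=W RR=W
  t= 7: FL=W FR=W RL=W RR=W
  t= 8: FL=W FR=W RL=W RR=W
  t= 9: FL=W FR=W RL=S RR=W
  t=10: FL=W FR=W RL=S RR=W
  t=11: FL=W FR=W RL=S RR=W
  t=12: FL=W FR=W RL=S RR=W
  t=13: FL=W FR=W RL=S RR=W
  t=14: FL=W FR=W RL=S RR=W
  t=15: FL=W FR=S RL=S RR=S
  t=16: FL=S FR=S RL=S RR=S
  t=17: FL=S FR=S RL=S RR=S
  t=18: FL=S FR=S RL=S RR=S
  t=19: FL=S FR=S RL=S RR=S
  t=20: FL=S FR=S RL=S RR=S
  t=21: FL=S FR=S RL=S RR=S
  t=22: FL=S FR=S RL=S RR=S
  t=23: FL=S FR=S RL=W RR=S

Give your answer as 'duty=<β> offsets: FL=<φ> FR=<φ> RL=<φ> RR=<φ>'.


duty=14 offsets: FL=8 FR=9 RL=15 RR=9

duty β = stance ticks per leg = 14
FL: stance ticks = 14; W→S at t=16 → φ=8
FR: stance ticks = 14; W→S at t=15 → φ=9
RL: stance ticks = 14; W→S at t=9 → φ=15
RR: stance ticks = 14; W→S at t=15 → φ=9


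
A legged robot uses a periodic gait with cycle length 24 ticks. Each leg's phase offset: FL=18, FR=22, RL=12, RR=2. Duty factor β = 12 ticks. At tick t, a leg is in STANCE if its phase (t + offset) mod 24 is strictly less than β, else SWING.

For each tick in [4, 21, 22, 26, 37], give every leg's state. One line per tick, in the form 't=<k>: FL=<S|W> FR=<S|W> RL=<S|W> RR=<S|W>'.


t=4: phase=(22,2,16,6) vs β=12 → FL=W FR=S RL=W RR=S
t=21: phase=(15,19,9,23) vs β=12 → FL=W FR=W RL=S RR=W
t=22: phase=(16,20,10,0) vs β=12 → FL=W FR=W RL=S RR=S
t=26: phase=(20,0,14,4) vs β=12 → FL=W FR=S RL=W RR=S
t=37: phase=(7,11,1,15) vs β=12 → FL=S FR=S RL=S RR=W

t=4: FL=W FR=S RL=W RR=S
t=21: FL=W FR=W RL=S RR=W
t=22: FL=W FR=W RL=S RR=S
t=26: FL=W FR=S RL=W RR=S
t=37: FL=S FR=S RL=S RR=W


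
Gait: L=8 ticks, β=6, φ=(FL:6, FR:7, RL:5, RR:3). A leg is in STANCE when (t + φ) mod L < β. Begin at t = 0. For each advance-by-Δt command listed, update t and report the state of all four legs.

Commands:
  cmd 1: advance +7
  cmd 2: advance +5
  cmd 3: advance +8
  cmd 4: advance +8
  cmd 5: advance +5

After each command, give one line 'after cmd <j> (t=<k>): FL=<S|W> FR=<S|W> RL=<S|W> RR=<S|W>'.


after cmd 1 (t=7): FL=S FR=W RL=S RR=S
after cmd 2 (t=12): FL=S FR=S RL=S RR=W
after cmd 3 (t=20): FL=S FR=S RL=S RR=W
after cmd 4 (t=28): FL=S FR=S RL=S RR=W
after cmd 5 (t=33): FL=W FR=S RL=W RR=S

start t=0: FL=W FR=W RL=S RR=S
cmd 1: advance +7 → t=7, phase=(5,6,4,2) → FL=S FR=W RL=S RR=S
cmd 2: advance +5 → t=12, phase=(2,3,1,7) → FL=S FR=S RL=S RR=W
cmd 3: advance +8 → t=20, phase=(2,3,1,7) → FL=S FR=S RL=S RR=W
cmd 4: advance +8 → t=28, phase=(2,3,1,7) → FL=S FR=S RL=S RR=W
cmd 5: advance +5 → t=33, phase=(7,0,6,4) → FL=W FR=S RL=W RR=S


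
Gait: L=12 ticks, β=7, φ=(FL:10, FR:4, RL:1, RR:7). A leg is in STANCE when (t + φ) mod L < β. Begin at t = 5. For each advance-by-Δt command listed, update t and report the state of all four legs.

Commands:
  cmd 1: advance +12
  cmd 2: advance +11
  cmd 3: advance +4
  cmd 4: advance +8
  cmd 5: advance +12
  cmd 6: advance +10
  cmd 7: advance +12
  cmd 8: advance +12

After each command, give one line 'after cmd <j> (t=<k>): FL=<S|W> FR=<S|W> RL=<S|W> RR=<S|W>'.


start t=5: FL=S FR=W RL=S RR=S
cmd 1: advance +12 → t=17, phase=(3,9,6,0) → FL=S FR=W RL=S RR=S
cmd 2: advance +11 → t=28, phase=(2,8,5,11) → FL=S FR=W RL=S RR=W
cmd 3: advance +4 → t=32, phase=(6,0,9,3) → FL=S FR=S RL=W RR=S
cmd 4: advance +8 → t=40, phase=(2,8,5,11) → FL=S FR=W RL=S RR=W
cmd 5: advance +12 → t=52, phase=(2,8,5,11) → FL=S FR=W RL=S RR=W
cmd 6: advance +10 → t=62, phase=(0,6,3,9) → FL=S FR=S RL=S RR=W
cmd 7: advance +12 → t=74, phase=(0,6,3,9) → FL=S FR=S RL=S RR=W
cmd 8: advance +12 → t=86, phase=(0,6,3,9) → FL=S FR=S RL=S RR=W

after cmd 1 (t=17): FL=S FR=W RL=S RR=S
after cmd 2 (t=28): FL=S FR=W RL=S RR=W
after cmd 3 (t=32): FL=S FR=S RL=W RR=S
after cmd 4 (t=40): FL=S FR=W RL=S RR=W
after cmd 5 (t=52): FL=S FR=W RL=S RR=W
after cmd 6 (t=62): FL=S FR=S RL=S RR=W
after cmd 7 (t=74): FL=S FR=S RL=S RR=W
after cmd 8 (t=86): FL=S FR=S RL=S RR=W


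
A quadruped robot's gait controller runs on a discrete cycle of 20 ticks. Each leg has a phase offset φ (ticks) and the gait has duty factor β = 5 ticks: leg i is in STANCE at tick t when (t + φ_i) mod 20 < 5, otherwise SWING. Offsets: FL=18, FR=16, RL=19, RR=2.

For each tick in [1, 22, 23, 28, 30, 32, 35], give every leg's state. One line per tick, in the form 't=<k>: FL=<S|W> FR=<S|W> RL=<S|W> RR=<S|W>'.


t=1: FL=W FR=W RL=S RR=S
t=22: FL=S FR=W RL=S RR=S
t=23: FL=S FR=W RL=S RR=W
t=28: FL=W FR=S RL=W RR=W
t=30: FL=W FR=W RL=W RR=W
t=32: FL=W FR=W RL=W RR=W
t=35: FL=W FR=W RL=W RR=W

t=1: phase=(19,17,0,3) vs β=5 → FL=W FR=W RL=S RR=S
t=22: phase=(0,18,1,4) vs β=5 → FL=S FR=W RL=S RR=S
t=23: phase=(1,19,2,5) vs β=5 → FL=S FR=W RL=S RR=W
t=28: phase=(6,4,7,10) vs β=5 → FL=W FR=S RL=W RR=W
t=30: phase=(8,6,9,12) vs β=5 → FL=W FR=W RL=W RR=W
t=32: phase=(10,8,11,14) vs β=5 → FL=W FR=W RL=W RR=W
t=35: phase=(13,11,14,17) vs β=5 → FL=W FR=W RL=W RR=W


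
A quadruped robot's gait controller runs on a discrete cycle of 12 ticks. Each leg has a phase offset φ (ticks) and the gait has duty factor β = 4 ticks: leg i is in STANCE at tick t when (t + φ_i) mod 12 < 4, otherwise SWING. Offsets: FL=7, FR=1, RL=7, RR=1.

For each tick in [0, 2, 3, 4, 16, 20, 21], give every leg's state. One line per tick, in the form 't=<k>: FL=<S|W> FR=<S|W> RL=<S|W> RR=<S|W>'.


t=0: phase=(7,1,7,1) vs β=4 → FL=W FR=S RL=W RR=S
t=2: phase=(9,3,9,3) vs β=4 → FL=W FR=S RL=W RR=S
t=3: phase=(10,4,10,4) vs β=4 → FL=W FR=W RL=W RR=W
t=4: phase=(11,5,11,5) vs β=4 → FL=W FR=W RL=W RR=W
t=16: phase=(11,5,11,5) vs β=4 → FL=W FR=W RL=W RR=W
t=20: phase=(3,9,3,9) vs β=4 → FL=S FR=W RL=S RR=W
t=21: phase=(4,10,4,10) vs β=4 → FL=W FR=W RL=W RR=W

t=0: FL=W FR=S RL=W RR=S
t=2: FL=W FR=S RL=W RR=S
t=3: FL=W FR=W RL=W RR=W
t=4: FL=W FR=W RL=W RR=W
t=16: FL=W FR=W RL=W RR=W
t=20: FL=S FR=W RL=S RR=W
t=21: FL=W FR=W RL=W RR=W


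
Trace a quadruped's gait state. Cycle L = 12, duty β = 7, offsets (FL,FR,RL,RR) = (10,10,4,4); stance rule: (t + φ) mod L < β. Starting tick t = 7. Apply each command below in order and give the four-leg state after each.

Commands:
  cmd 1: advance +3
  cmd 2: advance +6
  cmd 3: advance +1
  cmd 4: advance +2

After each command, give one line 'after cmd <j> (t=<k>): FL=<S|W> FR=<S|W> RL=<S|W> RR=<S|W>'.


after cmd 1 (t=10): FL=W FR=W RL=S RR=S
after cmd 2 (t=16): FL=S FR=S RL=W RR=W
after cmd 3 (t=17): FL=S FR=S RL=W RR=W
after cmd 4 (t=19): FL=S FR=S RL=W RR=W

start t=7: FL=S FR=S RL=W RR=W
cmd 1: advance +3 → t=10, phase=(8,8,2,2) → FL=W FR=W RL=S RR=S
cmd 2: advance +6 → t=16, phase=(2,2,8,8) → FL=S FR=S RL=W RR=W
cmd 3: advance +1 → t=17, phase=(3,3,9,9) → FL=S FR=S RL=W RR=W
cmd 4: advance +2 → t=19, phase=(5,5,11,11) → FL=S FR=S RL=W RR=W


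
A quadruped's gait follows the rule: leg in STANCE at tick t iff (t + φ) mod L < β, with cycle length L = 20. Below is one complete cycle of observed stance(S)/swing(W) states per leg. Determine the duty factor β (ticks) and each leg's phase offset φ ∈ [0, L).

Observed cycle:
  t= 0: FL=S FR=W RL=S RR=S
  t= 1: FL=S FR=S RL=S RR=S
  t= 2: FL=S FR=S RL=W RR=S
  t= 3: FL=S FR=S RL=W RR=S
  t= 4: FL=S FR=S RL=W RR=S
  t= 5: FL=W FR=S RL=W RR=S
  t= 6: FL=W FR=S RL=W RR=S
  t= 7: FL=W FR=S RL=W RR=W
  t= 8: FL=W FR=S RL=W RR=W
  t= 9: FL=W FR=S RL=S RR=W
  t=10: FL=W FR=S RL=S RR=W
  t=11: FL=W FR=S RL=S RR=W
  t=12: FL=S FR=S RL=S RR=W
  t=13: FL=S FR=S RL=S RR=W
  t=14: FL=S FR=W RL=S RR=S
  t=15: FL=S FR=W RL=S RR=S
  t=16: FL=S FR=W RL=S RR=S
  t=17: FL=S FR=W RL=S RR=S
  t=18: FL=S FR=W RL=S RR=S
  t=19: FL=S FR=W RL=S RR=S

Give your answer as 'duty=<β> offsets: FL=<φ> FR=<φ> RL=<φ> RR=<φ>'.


duty β = stance ticks per leg = 13
FL: stance ticks = 13; W→S at t=12 → φ=8
FR: stance ticks = 13; W→S at t=1 → φ=19
RL: stance ticks = 13; W→S at t=9 → φ=11
RR: stance ticks = 13; W→S at t=14 → φ=6

duty=13 offsets: FL=8 FR=19 RL=11 RR=6


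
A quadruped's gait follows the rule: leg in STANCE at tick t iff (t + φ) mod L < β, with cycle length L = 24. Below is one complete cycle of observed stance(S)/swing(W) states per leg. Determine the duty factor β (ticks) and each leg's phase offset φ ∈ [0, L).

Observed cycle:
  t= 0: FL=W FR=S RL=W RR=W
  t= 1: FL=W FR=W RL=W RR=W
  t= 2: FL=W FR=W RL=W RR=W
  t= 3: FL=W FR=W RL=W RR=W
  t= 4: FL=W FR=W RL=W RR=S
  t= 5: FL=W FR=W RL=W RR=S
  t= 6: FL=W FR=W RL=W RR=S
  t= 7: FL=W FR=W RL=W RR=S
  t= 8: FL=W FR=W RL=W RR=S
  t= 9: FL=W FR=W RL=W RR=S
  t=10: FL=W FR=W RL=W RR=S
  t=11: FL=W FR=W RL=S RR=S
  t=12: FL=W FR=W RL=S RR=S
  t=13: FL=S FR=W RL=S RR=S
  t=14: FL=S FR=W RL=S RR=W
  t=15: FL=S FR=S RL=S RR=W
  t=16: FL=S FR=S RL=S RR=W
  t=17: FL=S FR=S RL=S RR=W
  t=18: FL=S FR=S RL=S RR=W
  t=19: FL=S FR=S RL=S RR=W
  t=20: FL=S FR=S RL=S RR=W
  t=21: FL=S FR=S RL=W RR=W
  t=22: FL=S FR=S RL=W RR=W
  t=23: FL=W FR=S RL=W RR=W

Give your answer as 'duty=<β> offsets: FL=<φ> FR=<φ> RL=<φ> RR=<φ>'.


duty=10 offsets: FL=11 FR=9 RL=13 RR=20

duty β = stance ticks per leg = 10
FL: stance ticks = 10; W→S at t=13 → φ=11
FR: stance ticks = 10; W→S at t=15 → φ=9
RL: stance ticks = 10; W→S at t=11 → φ=13
RR: stance ticks = 10; W→S at t=4 → φ=20


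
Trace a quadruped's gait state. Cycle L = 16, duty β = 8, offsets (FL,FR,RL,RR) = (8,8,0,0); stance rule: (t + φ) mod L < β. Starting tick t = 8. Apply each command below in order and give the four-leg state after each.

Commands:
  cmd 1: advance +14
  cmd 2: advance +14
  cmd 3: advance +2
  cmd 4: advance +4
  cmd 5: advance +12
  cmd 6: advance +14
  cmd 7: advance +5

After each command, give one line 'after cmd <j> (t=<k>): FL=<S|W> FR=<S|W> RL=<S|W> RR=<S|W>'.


after cmd 1 (t=22): FL=W FR=W RL=S RR=S
after cmd 2 (t=36): FL=W FR=W RL=S RR=S
after cmd 3 (t=38): FL=W FR=W RL=S RR=S
after cmd 4 (t=42): FL=S FR=S RL=W RR=W
after cmd 5 (t=54): FL=W FR=W RL=S RR=S
after cmd 6 (t=68): FL=W FR=W RL=S RR=S
after cmd 7 (t=73): FL=S FR=S RL=W RR=W

start t=8: FL=S FR=S RL=W RR=W
cmd 1: advance +14 → t=22, phase=(14,14,6,6) → FL=W FR=W RL=S RR=S
cmd 2: advance +14 → t=36, phase=(12,12,4,4) → FL=W FR=W RL=S RR=S
cmd 3: advance +2 → t=38, phase=(14,14,6,6) → FL=W FR=W RL=S RR=S
cmd 4: advance +4 → t=42, phase=(2,2,10,10) → FL=S FR=S RL=W RR=W
cmd 5: advance +12 → t=54, phase=(14,14,6,6) → FL=W FR=W RL=S RR=S
cmd 6: advance +14 → t=68, phase=(12,12,4,4) → FL=W FR=W RL=S RR=S
cmd 7: advance +5 → t=73, phase=(1,1,9,9) → FL=S FR=S RL=W RR=W


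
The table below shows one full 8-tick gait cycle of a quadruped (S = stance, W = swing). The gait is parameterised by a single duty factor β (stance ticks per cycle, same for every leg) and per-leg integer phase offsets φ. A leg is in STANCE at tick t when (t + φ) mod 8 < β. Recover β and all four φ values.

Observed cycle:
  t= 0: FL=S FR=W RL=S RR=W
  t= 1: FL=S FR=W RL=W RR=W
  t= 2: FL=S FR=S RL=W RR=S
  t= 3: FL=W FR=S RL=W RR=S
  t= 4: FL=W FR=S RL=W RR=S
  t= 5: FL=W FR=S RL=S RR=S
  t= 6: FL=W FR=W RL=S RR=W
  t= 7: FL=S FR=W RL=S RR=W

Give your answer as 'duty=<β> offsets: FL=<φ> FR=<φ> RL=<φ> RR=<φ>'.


duty β = stance ticks per leg = 4
FL: stance ticks = 4; W→S at t=7 → φ=1
FR: stance ticks = 4; W→S at t=2 → φ=6
RL: stance ticks = 4; W→S at t=5 → φ=3
RR: stance ticks = 4; W→S at t=2 → φ=6

duty=4 offsets: FL=1 FR=6 RL=3 RR=6


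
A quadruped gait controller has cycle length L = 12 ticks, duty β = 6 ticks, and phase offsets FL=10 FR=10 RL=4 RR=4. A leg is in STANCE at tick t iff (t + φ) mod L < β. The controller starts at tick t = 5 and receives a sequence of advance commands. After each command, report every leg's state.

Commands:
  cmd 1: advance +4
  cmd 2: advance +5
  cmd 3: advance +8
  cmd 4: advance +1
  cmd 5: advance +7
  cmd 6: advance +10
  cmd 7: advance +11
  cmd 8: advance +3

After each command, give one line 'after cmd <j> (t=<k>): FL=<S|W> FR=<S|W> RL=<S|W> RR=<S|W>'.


after cmd 1 (t=9): FL=W FR=W RL=S RR=S
after cmd 2 (t=14): FL=S FR=S RL=W RR=W
after cmd 3 (t=22): FL=W FR=W RL=S RR=S
after cmd 4 (t=23): FL=W FR=W RL=S RR=S
after cmd 5 (t=30): FL=S FR=S RL=W RR=W
after cmd 6 (t=40): FL=S FR=S RL=W RR=W
after cmd 7 (t=51): FL=S FR=S RL=W RR=W
after cmd 8 (t=54): FL=S FR=S RL=W RR=W

start t=5: FL=S FR=S RL=W RR=W
cmd 1: advance +4 → t=9, phase=(7,7,1,1) → FL=W FR=W RL=S RR=S
cmd 2: advance +5 → t=14, phase=(0,0,6,6) → FL=S FR=S RL=W RR=W
cmd 3: advance +8 → t=22, phase=(8,8,2,2) → FL=W FR=W RL=S RR=S
cmd 4: advance +1 → t=23, phase=(9,9,3,3) → FL=W FR=W RL=S RR=S
cmd 5: advance +7 → t=30, phase=(4,4,10,10) → FL=S FR=S RL=W RR=W
cmd 6: advance +10 → t=40, phase=(2,2,8,8) → FL=S FR=S RL=W RR=W
cmd 7: advance +11 → t=51, phase=(1,1,7,7) → FL=S FR=S RL=W RR=W
cmd 8: advance +3 → t=54, phase=(4,4,10,10) → FL=S FR=S RL=W RR=W


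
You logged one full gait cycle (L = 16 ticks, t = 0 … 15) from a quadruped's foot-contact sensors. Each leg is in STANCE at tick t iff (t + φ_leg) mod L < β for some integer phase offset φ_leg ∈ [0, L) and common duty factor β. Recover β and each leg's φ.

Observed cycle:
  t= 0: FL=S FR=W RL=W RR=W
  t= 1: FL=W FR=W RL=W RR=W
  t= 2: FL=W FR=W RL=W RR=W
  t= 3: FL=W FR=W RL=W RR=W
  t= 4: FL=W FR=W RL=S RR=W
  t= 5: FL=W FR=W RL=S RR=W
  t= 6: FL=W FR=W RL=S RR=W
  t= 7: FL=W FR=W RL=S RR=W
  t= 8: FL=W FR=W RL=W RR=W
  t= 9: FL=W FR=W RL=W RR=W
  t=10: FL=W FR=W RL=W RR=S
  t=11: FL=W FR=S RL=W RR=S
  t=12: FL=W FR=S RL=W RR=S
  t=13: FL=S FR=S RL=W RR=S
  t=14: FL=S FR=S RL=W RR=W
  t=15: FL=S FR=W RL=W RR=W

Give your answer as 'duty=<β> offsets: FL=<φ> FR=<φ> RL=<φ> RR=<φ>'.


duty β = stance ticks per leg = 4
FL: stance ticks = 4; W→S at t=13 → φ=3
FR: stance ticks = 4; W→S at t=11 → φ=5
RL: stance ticks = 4; W→S at t=4 → φ=12
RR: stance ticks = 4; W→S at t=10 → φ=6

duty=4 offsets: FL=3 FR=5 RL=12 RR=6


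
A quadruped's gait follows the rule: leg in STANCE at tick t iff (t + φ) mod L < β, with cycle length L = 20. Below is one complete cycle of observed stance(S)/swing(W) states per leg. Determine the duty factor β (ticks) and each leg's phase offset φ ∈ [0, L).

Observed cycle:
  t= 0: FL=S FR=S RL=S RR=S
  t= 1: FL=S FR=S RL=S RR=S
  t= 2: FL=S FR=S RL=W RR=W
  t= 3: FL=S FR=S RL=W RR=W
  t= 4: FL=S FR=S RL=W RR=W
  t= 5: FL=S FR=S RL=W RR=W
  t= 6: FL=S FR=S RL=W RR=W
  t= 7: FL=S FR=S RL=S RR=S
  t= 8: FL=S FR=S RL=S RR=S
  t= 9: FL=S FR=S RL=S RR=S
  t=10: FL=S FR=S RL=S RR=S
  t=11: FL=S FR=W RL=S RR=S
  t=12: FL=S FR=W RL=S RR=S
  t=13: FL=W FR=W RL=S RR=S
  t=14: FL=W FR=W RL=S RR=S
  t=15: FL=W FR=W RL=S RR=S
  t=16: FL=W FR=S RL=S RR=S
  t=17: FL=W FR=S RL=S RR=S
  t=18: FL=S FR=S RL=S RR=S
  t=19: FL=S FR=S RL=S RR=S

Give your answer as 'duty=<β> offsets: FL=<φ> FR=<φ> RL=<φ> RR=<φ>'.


duty=15 offsets: FL=2 FR=4 RL=13 RR=13

duty β = stance ticks per leg = 15
FL: stance ticks = 15; W→S at t=18 → φ=2
FR: stance ticks = 15; W→S at t=16 → φ=4
RL: stance ticks = 15; W→S at t=7 → φ=13
RR: stance ticks = 15; W→S at t=7 → φ=13


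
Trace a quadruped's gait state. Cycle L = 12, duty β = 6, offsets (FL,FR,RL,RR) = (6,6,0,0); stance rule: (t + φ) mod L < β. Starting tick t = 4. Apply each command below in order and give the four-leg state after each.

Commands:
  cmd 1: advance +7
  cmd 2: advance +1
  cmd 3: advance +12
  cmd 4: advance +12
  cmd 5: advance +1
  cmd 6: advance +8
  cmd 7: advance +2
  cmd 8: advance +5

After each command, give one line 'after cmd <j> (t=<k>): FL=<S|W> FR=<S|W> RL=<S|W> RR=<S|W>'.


after cmd 1 (t=11): FL=S FR=S RL=W RR=W
after cmd 2 (t=12): FL=W FR=W RL=S RR=S
after cmd 3 (t=24): FL=W FR=W RL=S RR=S
after cmd 4 (t=36): FL=W FR=W RL=S RR=S
after cmd 5 (t=37): FL=W FR=W RL=S RR=S
after cmd 6 (t=45): FL=S FR=S RL=W RR=W
after cmd 7 (t=47): FL=S FR=S RL=W RR=W
after cmd 8 (t=52): FL=W FR=W RL=S RR=S

start t=4: FL=W FR=W RL=S RR=S
cmd 1: advance +7 → t=11, phase=(5,5,11,11) → FL=S FR=S RL=W RR=W
cmd 2: advance +1 → t=12, phase=(6,6,0,0) → FL=W FR=W RL=S RR=S
cmd 3: advance +12 → t=24, phase=(6,6,0,0) → FL=W FR=W RL=S RR=S
cmd 4: advance +12 → t=36, phase=(6,6,0,0) → FL=W FR=W RL=S RR=S
cmd 5: advance +1 → t=37, phase=(7,7,1,1) → FL=W FR=W RL=S RR=S
cmd 6: advance +8 → t=45, phase=(3,3,9,9) → FL=S FR=S RL=W RR=W
cmd 7: advance +2 → t=47, phase=(5,5,11,11) → FL=S FR=S RL=W RR=W
cmd 8: advance +5 → t=52, phase=(10,10,4,4) → FL=W FR=W RL=S RR=S


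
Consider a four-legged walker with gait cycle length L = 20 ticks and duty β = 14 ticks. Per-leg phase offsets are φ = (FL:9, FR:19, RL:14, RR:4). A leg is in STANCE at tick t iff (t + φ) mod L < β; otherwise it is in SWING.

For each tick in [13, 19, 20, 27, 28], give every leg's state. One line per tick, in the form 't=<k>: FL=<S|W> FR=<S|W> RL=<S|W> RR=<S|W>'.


t=13: FL=S FR=S RL=S RR=W
t=19: FL=S FR=W RL=S RR=S
t=20: FL=S FR=W RL=W RR=S
t=27: FL=W FR=S RL=S RR=S
t=28: FL=W FR=S RL=S RR=S

t=13: phase=(2,12,7,17) vs β=14 → FL=S FR=S RL=S RR=W
t=19: phase=(8,18,13,3) vs β=14 → FL=S FR=W RL=S RR=S
t=20: phase=(9,19,14,4) vs β=14 → FL=S FR=W RL=W RR=S
t=27: phase=(16,6,1,11) vs β=14 → FL=W FR=S RL=S RR=S
t=28: phase=(17,7,2,12) vs β=14 → FL=W FR=S RL=S RR=S


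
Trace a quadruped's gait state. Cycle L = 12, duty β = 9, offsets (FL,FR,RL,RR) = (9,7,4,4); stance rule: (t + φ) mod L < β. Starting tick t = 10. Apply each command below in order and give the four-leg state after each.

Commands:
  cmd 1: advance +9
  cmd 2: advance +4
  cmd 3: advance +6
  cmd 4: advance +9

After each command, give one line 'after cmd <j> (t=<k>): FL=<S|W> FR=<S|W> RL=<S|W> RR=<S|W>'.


start t=10: FL=S FR=S RL=S RR=S
cmd 1: advance +9 → t=19, phase=(4,2,11,11) → FL=S FR=S RL=W RR=W
cmd 2: advance +4 → t=23, phase=(8,6,3,3) → FL=S FR=S RL=S RR=S
cmd 3: advance +6 → t=29, phase=(2,0,9,9) → FL=S FR=S RL=W RR=W
cmd 4: advance +9 → t=38, phase=(11,9,6,6) → FL=W FR=W RL=S RR=S

after cmd 1 (t=19): FL=S FR=S RL=W RR=W
after cmd 2 (t=23): FL=S FR=S RL=S RR=S
after cmd 3 (t=29): FL=S FR=S RL=W RR=W
after cmd 4 (t=38): FL=W FR=W RL=S RR=S


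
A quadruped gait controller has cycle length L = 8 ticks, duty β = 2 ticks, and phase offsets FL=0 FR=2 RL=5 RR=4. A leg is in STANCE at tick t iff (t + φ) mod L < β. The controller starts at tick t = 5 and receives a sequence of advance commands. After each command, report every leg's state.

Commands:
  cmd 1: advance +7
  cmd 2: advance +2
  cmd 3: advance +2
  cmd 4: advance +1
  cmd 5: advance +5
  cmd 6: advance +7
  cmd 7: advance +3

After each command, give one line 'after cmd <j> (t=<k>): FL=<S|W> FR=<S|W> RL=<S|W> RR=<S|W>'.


after cmd 1 (t=12): FL=W FR=W RL=S RR=S
after cmd 2 (t=14): FL=W FR=S RL=W RR=W
after cmd 3 (t=16): FL=S FR=W RL=W RR=W
after cmd 4 (t=17): FL=S FR=W RL=W RR=W
after cmd 5 (t=22): FL=W FR=S RL=W RR=W
after cmd 6 (t=29): FL=W FR=W RL=W RR=S
after cmd 7 (t=32): FL=S FR=W RL=W RR=W

start t=5: FL=W FR=W RL=W RR=S
cmd 1: advance +7 → t=12, phase=(4,6,1,0) → FL=W FR=W RL=S RR=S
cmd 2: advance +2 → t=14, phase=(6,0,3,2) → FL=W FR=S RL=W RR=W
cmd 3: advance +2 → t=16, phase=(0,2,5,4) → FL=S FR=W RL=W RR=W
cmd 4: advance +1 → t=17, phase=(1,3,6,5) → FL=S FR=W RL=W RR=W
cmd 5: advance +5 → t=22, phase=(6,0,3,2) → FL=W FR=S RL=W RR=W
cmd 6: advance +7 → t=29, phase=(5,7,2,1) → FL=W FR=W RL=W RR=S
cmd 7: advance +3 → t=32, phase=(0,2,5,4) → FL=S FR=W RL=W RR=W


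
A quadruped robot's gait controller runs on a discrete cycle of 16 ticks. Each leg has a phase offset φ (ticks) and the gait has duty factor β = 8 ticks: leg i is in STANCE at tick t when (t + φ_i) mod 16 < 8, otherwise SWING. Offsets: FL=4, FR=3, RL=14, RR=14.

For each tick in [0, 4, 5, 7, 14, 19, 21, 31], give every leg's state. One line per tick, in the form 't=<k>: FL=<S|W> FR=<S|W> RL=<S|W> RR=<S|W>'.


t=0: phase=(4,3,14,14) vs β=8 → FL=S FR=S RL=W RR=W
t=4: phase=(8,7,2,2) vs β=8 → FL=W FR=S RL=S RR=S
t=5: phase=(9,8,3,3) vs β=8 → FL=W FR=W RL=S RR=S
t=7: phase=(11,10,5,5) vs β=8 → FL=W FR=W RL=S RR=S
t=14: phase=(2,1,12,12) vs β=8 → FL=S FR=S RL=W RR=W
t=19: phase=(7,6,1,1) vs β=8 → FL=S FR=S RL=S RR=S
t=21: phase=(9,8,3,3) vs β=8 → FL=W FR=W RL=S RR=S
t=31: phase=(3,2,13,13) vs β=8 → FL=S FR=S RL=W RR=W

t=0: FL=S FR=S RL=W RR=W
t=4: FL=W FR=S RL=S RR=S
t=5: FL=W FR=W RL=S RR=S
t=7: FL=W FR=W RL=S RR=S
t=14: FL=S FR=S RL=W RR=W
t=19: FL=S FR=S RL=S RR=S
t=21: FL=W FR=W RL=S RR=S
t=31: FL=S FR=S RL=W RR=W


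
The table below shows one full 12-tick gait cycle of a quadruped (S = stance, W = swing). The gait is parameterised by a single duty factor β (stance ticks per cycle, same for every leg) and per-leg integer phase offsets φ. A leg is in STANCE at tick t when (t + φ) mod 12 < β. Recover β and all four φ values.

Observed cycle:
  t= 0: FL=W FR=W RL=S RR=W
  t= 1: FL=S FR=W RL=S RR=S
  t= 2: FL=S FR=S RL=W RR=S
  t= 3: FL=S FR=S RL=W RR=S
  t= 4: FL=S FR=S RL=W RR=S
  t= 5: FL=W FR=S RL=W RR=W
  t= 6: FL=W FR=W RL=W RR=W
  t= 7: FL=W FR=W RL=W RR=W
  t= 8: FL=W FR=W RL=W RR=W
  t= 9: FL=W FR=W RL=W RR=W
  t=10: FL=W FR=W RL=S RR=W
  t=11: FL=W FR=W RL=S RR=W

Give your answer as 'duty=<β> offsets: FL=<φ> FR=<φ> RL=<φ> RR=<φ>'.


duty=4 offsets: FL=11 FR=10 RL=2 RR=11

duty β = stance ticks per leg = 4
FL: stance ticks = 4; W→S at t=1 → φ=11
FR: stance ticks = 4; W→S at t=2 → φ=10
RL: stance ticks = 4; W→S at t=10 → φ=2
RR: stance ticks = 4; W→S at t=1 → φ=11


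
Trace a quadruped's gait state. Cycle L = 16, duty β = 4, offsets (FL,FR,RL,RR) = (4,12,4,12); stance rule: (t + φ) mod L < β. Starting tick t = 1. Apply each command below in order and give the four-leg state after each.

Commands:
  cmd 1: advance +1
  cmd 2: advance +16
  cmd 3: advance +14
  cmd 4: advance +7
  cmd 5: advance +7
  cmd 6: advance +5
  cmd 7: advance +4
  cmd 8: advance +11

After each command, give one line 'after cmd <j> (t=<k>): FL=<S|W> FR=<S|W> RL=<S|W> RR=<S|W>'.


after cmd 1 (t=2): FL=W FR=W RL=W RR=W
after cmd 2 (t=18): FL=W FR=W RL=W RR=W
after cmd 3 (t=32): FL=W FR=W RL=W RR=W
after cmd 4 (t=39): FL=W FR=S RL=W RR=S
after cmd 5 (t=46): FL=S FR=W RL=S RR=W
after cmd 6 (t=51): FL=W FR=W RL=W RR=W
after cmd 7 (t=55): FL=W FR=S RL=W RR=S
after cmd 8 (t=66): FL=W FR=W RL=W RR=W

start t=1: FL=W FR=W RL=W RR=W
cmd 1: advance +1 → t=2, phase=(6,14,6,14) → FL=W FR=W RL=W RR=W
cmd 2: advance +16 → t=18, phase=(6,14,6,14) → FL=W FR=W RL=W RR=W
cmd 3: advance +14 → t=32, phase=(4,12,4,12) → FL=W FR=W RL=W RR=W
cmd 4: advance +7 → t=39, phase=(11,3,11,3) → FL=W FR=S RL=W RR=S
cmd 5: advance +7 → t=46, phase=(2,10,2,10) → FL=S FR=W RL=S RR=W
cmd 6: advance +5 → t=51, phase=(7,15,7,15) → FL=W FR=W RL=W RR=W
cmd 7: advance +4 → t=55, phase=(11,3,11,3) → FL=W FR=S RL=W RR=S
cmd 8: advance +11 → t=66, phase=(6,14,6,14) → FL=W FR=W RL=W RR=W


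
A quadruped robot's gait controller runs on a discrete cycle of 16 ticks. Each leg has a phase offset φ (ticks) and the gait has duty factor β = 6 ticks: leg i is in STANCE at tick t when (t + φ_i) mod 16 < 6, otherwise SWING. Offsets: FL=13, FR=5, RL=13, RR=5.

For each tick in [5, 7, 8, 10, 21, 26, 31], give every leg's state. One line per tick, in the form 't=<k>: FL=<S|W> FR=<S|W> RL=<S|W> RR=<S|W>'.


t=5: phase=(2,10,2,10) vs β=6 → FL=S FR=W RL=S RR=W
t=7: phase=(4,12,4,12) vs β=6 → FL=S FR=W RL=S RR=W
t=8: phase=(5,13,5,13) vs β=6 → FL=S FR=W RL=S RR=W
t=10: phase=(7,15,7,15) vs β=6 → FL=W FR=W RL=W RR=W
t=21: phase=(2,10,2,10) vs β=6 → FL=S FR=W RL=S RR=W
t=26: phase=(7,15,7,15) vs β=6 → FL=W FR=W RL=W RR=W
t=31: phase=(12,4,12,4) vs β=6 → FL=W FR=S RL=W RR=S

t=5: FL=S FR=W RL=S RR=W
t=7: FL=S FR=W RL=S RR=W
t=8: FL=S FR=W RL=S RR=W
t=10: FL=W FR=W RL=W RR=W
t=21: FL=S FR=W RL=S RR=W
t=26: FL=W FR=W RL=W RR=W
t=31: FL=W FR=S RL=W RR=S


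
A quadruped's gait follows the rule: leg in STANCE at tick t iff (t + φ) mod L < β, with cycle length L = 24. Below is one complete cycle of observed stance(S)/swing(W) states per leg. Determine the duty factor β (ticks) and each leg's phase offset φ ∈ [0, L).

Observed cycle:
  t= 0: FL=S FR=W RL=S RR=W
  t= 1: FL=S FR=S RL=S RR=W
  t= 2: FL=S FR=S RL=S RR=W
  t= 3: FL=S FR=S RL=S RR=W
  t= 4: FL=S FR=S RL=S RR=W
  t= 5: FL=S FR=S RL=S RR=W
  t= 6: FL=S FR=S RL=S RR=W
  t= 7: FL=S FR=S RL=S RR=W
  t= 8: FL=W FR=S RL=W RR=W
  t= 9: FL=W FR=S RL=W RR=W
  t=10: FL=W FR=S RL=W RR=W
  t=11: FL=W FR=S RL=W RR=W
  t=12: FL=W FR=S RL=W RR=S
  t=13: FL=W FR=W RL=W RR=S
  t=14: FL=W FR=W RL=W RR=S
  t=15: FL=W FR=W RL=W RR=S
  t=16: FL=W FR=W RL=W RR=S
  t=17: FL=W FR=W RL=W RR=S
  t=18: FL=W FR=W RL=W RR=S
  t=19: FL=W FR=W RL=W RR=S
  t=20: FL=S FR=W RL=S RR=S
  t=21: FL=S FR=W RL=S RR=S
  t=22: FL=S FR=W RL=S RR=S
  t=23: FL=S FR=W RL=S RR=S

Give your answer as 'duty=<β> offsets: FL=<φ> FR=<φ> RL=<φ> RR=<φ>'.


duty=12 offsets: FL=4 FR=23 RL=4 RR=12

duty β = stance ticks per leg = 12
FL: stance ticks = 12; W→S at t=20 → φ=4
FR: stance ticks = 12; W→S at t=1 → φ=23
RL: stance ticks = 12; W→S at t=20 → φ=4
RR: stance ticks = 12; W→S at t=12 → φ=12


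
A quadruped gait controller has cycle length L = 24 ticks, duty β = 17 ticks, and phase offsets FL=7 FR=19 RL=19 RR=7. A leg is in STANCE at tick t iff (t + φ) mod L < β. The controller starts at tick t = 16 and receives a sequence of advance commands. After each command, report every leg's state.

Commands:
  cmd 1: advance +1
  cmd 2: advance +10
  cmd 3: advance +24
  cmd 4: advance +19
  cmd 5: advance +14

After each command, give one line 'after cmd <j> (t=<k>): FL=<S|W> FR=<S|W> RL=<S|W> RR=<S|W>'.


start t=16: FL=W FR=S RL=S RR=W
cmd 1: advance +1 → t=17, phase=(0,12,12,0) → FL=S FR=S RL=S RR=S
cmd 2: advance +10 → t=27, phase=(10,22,22,10) → FL=S FR=W RL=W RR=S
cmd 3: advance +24 → t=51, phase=(10,22,22,10) → FL=S FR=W RL=W RR=S
cmd 4: advance +19 → t=70, phase=(5,17,17,5) → FL=S FR=W RL=W RR=S
cmd 5: advance +14 → t=84, phase=(19,7,7,19) → FL=W FR=S RL=S RR=W

after cmd 1 (t=17): FL=S FR=S RL=S RR=S
after cmd 2 (t=27): FL=S FR=W RL=W RR=S
after cmd 3 (t=51): FL=S FR=W RL=W RR=S
after cmd 4 (t=70): FL=S FR=W RL=W RR=S
after cmd 5 (t=84): FL=W FR=S RL=S RR=W


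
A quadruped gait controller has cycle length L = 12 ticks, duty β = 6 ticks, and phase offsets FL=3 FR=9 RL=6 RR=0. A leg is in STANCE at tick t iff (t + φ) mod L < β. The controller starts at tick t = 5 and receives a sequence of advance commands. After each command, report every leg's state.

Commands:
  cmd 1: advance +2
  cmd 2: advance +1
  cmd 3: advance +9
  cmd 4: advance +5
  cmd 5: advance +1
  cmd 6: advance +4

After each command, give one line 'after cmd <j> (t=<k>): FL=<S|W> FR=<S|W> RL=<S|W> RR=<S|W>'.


after cmd 1 (t=7): FL=W FR=S RL=S RR=W
after cmd 2 (t=8): FL=W FR=S RL=S RR=W
after cmd 3 (t=17): FL=W FR=S RL=W RR=S
after cmd 4 (t=22): FL=S FR=W RL=S RR=W
after cmd 5 (t=23): FL=S FR=W RL=S RR=W
after cmd 6 (t=27): FL=W FR=S RL=W RR=S

start t=5: FL=W FR=S RL=W RR=S
cmd 1: advance +2 → t=7, phase=(10,4,1,7) → FL=W FR=S RL=S RR=W
cmd 2: advance +1 → t=8, phase=(11,5,2,8) → FL=W FR=S RL=S RR=W
cmd 3: advance +9 → t=17, phase=(8,2,11,5) → FL=W FR=S RL=W RR=S
cmd 4: advance +5 → t=22, phase=(1,7,4,10) → FL=S FR=W RL=S RR=W
cmd 5: advance +1 → t=23, phase=(2,8,5,11) → FL=S FR=W RL=S RR=W
cmd 6: advance +4 → t=27, phase=(6,0,9,3) → FL=W FR=S RL=W RR=S


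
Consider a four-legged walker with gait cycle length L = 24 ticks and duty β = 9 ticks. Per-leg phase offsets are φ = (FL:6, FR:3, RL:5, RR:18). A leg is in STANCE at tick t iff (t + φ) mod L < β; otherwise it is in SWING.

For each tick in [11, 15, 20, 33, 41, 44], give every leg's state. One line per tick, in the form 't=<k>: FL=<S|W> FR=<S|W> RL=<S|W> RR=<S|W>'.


t=11: phase=(17,14,16,5) vs β=9 → FL=W FR=W RL=W RR=S
t=15: phase=(21,18,20,9) vs β=9 → FL=W FR=W RL=W RR=W
t=20: phase=(2,23,1,14) vs β=9 → FL=S FR=W RL=S RR=W
t=33: phase=(15,12,14,3) vs β=9 → FL=W FR=W RL=W RR=S
t=41: phase=(23,20,22,11) vs β=9 → FL=W FR=W RL=W RR=W
t=44: phase=(2,23,1,14) vs β=9 → FL=S FR=W RL=S RR=W

t=11: FL=W FR=W RL=W RR=S
t=15: FL=W FR=W RL=W RR=W
t=20: FL=S FR=W RL=S RR=W
t=33: FL=W FR=W RL=W RR=S
t=41: FL=W FR=W RL=W RR=W
t=44: FL=S FR=W RL=S RR=W


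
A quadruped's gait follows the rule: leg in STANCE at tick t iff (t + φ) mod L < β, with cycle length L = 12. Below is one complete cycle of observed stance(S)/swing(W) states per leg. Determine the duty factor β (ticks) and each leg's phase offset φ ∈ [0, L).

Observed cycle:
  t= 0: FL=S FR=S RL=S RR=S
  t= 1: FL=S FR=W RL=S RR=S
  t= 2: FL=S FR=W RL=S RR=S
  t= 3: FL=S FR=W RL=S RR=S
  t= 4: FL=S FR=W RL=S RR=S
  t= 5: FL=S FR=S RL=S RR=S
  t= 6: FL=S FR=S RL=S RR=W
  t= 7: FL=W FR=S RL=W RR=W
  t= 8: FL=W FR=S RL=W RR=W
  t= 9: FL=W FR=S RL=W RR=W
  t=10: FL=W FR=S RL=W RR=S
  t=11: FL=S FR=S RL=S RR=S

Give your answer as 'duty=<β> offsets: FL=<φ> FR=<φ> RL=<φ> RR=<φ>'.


duty β = stance ticks per leg = 8
FL: stance ticks = 8; W→S at t=11 → φ=1
FR: stance ticks = 8; W→S at t=5 → φ=7
RL: stance ticks = 8; W→S at t=11 → φ=1
RR: stance ticks = 8; W→S at t=10 → φ=2

duty=8 offsets: FL=1 FR=7 RL=1 RR=2


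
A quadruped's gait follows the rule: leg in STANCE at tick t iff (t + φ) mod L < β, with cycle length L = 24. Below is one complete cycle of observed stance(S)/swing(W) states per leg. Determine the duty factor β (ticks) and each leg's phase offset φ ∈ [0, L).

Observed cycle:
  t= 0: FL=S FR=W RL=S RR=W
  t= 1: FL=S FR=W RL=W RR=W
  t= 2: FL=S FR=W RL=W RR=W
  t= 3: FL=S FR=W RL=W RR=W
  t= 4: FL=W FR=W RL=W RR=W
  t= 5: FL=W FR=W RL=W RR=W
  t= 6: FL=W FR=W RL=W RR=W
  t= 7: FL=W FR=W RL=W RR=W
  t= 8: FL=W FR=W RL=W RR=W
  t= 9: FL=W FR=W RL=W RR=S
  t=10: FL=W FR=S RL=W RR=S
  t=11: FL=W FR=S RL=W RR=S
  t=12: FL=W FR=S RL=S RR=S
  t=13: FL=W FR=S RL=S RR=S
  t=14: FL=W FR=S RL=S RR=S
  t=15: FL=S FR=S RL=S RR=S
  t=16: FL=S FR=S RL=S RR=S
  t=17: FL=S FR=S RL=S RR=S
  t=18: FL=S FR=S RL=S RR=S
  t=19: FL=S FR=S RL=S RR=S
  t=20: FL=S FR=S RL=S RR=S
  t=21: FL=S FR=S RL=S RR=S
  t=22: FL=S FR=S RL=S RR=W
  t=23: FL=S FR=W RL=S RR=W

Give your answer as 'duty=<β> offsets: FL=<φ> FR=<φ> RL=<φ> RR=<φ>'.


duty β = stance ticks per leg = 13
FL: stance ticks = 13; W→S at t=15 → φ=9
FR: stance ticks = 13; W→S at t=10 → φ=14
RL: stance ticks = 13; W→S at t=12 → φ=12
RR: stance ticks = 13; W→S at t=9 → φ=15

duty=13 offsets: FL=9 FR=14 RL=12 RR=15


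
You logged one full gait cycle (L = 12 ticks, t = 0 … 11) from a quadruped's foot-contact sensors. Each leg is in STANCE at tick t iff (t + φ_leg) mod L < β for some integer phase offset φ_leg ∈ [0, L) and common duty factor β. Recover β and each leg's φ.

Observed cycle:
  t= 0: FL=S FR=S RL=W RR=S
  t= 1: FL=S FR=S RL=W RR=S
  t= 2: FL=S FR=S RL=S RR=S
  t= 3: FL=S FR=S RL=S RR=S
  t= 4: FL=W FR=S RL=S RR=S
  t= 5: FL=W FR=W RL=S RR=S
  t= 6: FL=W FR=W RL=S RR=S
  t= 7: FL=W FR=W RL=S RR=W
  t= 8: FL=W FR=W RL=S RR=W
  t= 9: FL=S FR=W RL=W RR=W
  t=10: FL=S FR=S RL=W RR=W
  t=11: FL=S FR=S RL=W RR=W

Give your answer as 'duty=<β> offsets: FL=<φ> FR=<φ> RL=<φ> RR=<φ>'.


duty β = stance ticks per leg = 7
FL: stance ticks = 7; W→S at t=9 → φ=3
FR: stance ticks = 7; W→S at t=10 → φ=2
RL: stance ticks = 7; W→S at t=2 → φ=10
RR: stance ticks = 7; W→S at t=0 → φ=0

duty=7 offsets: FL=3 FR=2 RL=10 RR=0


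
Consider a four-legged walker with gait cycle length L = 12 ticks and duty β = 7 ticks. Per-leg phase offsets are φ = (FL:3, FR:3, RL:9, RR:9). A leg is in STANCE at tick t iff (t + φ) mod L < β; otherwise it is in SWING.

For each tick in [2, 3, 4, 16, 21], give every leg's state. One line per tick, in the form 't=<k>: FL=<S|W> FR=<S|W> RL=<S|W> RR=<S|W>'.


t=2: phase=(5,5,11,11) vs β=7 → FL=S FR=S RL=W RR=W
t=3: phase=(6,6,0,0) vs β=7 → FL=S FR=S RL=S RR=S
t=4: phase=(7,7,1,1) vs β=7 → FL=W FR=W RL=S RR=S
t=16: phase=(7,7,1,1) vs β=7 → FL=W FR=W RL=S RR=S
t=21: phase=(0,0,6,6) vs β=7 → FL=S FR=S RL=S RR=S

t=2: FL=S FR=S RL=W RR=W
t=3: FL=S FR=S RL=S RR=S
t=4: FL=W FR=W RL=S RR=S
t=16: FL=W FR=W RL=S RR=S
t=21: FL=S FR=S RL=S RR=S


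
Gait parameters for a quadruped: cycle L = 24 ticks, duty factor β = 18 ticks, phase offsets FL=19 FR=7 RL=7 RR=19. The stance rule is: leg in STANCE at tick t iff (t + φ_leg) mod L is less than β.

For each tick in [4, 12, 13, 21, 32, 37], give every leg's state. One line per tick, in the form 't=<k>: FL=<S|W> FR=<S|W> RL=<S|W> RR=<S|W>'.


t=4: phase=(23,11,11,23) vs β=18 → FL=W FR=S RL=S RR=W
t=12: phase=(7,19,19,7) vs β=18 → FL=S FR=W RL=W RR=S
t=13: phase=(8,20,20,8) vs β=18 → FL=S FR=W RL=W RR=S
t=21: phase=(16,4,4,16) vs β=18 → FL=S FR=S RL=S RR=S
t=32: phase=(3,15,15,3) vs β=18 → FL=S FR=S RL=S RR=S
t=37: phase=(8,20,20,8) vs β=18 → FL=S FR=W RL=W RR=S

t=4: FL=W FR=S RL=S RR=W
t=12: FL=S FR=W RL=W RR=S
t=13: FL=S FR=W RL=W RR=S
t=21: FL=S FR=S RL=S RR=S
t=32: FL=S FR=S RL=S RR=S
t=37: FL=S FR=W RL=W RR=S


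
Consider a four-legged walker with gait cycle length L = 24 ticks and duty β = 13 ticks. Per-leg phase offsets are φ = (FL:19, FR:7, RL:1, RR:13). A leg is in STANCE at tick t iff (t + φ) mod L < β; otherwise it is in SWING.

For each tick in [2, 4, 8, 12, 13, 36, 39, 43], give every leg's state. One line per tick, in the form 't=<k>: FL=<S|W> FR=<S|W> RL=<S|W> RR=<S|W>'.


t=2: FL=W FR=S RL=S RR=W
t=4: FL=W FR=S RL=S RR=W
t=8: FL=S FR=W RL=S RR=W
t=12: FL=S FR=W RL=W RR=S
t=13: FL=S FR=W RL=W RR=S
t=36: FL=S FR=W RL=W RR=S
t=39: FL=S FR=W RL=W RR=S
t=43: FL=W FR=S RL=W RR=S

t=2: phase=(21,9,3,15) vs β=13 → FL=W FR=S RL=S RR=W
t=4: phase=(23,11,5,17) vs β=13 → FL=W FR=S RL=S RR=W
t=8: phase=(3,15,9,21) vs β=13 → FL=S FR=W RL=S RR=W
t=12: phase=(7,19,13,1) vs β=13 → FL=S FR=W RL=W RR=S
t=13: phase=(8,20,14,2) vs β=13 → FL=S FR=W RL=W RR=S
t=36: phase=(7,19,13,1) vs β=13 → FL=S FR=W RL=W RR=S
t=39: phase=(10,22,16,4) vs β=13 → FL=S FR=W RL=W RR=S
t=43: phase=(14,2,20,8) vs β=13 → FL=W FR=S RL=W RR=S


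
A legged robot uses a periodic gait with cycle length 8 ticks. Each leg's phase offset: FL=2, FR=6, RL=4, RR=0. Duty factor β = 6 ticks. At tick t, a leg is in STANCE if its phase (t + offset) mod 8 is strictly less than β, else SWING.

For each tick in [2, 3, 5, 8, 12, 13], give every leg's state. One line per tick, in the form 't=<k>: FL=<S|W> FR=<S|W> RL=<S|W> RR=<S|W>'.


t=2: FL=S FR=S RL=W RR=S
t=3: FL=S FR=S RL=W RR=S
t=5: FL=W FR=S RL=S RR=S
t=8: FL=S FR=W RL=S RR=S
t=12: FL=W FR=S RL=S RR=S
t=13: FL=W FR=S RL=S RR=S

t=2: phase=(4,0,6,2) vs β=6 → FL=S FR=S RL=W RR=S
t=3: phase=(5,1,7,3) vs β=6 → FL=S FR=S RL=W RR=S
t=5: phase=(7,3,1,5) vs β=6 → FL=W FR=S RL=S RR=S
t=8: phase=(2,6,4,0) vs β=6 → FL=S FR=W RL=S RR=S
t=12: phase=(6,2,0,4) vs β=6 → FL=W FR=S RL=S RR=S
t=13: phase=(7,3,1,5) vs β=6 → FL=W FR=S RL=S RR=S
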